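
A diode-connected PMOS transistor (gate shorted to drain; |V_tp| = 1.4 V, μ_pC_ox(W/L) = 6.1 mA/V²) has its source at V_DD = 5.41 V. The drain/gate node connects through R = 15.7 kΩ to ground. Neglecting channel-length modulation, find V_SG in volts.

With gate tied to drain, V_SG = V_SD ≥ V_SG − |V_tp|, so the device is in saturation.
KCL at the drain: ½ k_p (V_SG − |V_tp|)² = (V_DD − V_SG)/R.
Let x = V_SG − 1.4. Then 47.9 x² + x − 4.01 = 0, giving x = 0.279 V (positive root), so V_SG = 1.68 V.
I_D = (V_DD − V_SG)/R = (5.41 − 1.68) / 15.7 = 0.238 mA.

V_SG = 1.68 V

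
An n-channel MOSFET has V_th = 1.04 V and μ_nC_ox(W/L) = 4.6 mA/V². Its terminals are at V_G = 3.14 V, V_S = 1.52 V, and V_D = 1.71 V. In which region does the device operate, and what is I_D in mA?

V_GS = V_G − V_S = 3.14 − 1.52 = 1.62 V; V_DS = V_D − V_S = 1.71 − 1.52 = 0.19 V.
V_ov = V_GS − V_th = 1.62 − 1.04 = 0.58 V.
Since V_DS = 0.19 V < V_ov = 0.58 V, the device is in the triode region.
I_D = k_n [V_ov · V_DS − ½ V_DS²] = 4.6 × [0.58 × 0.19 − 0.5 × 0.19²] = 0.424 mA.

Triode; I_D = 0.424 mA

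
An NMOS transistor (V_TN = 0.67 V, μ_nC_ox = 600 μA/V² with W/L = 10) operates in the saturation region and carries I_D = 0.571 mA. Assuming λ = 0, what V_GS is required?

k_n = μ_nC_ox · (W/L) = 6 mA/V².
In saturation I_D = ½ k_n (V_GS − V_TN)², so V_GS − V_TN = √(2 I_D / k_n) = √(2 × 0.571 / 6) = 0.436 V.
V_GS = 0.67 + 0.436 = 1.11 V.

V_GS = 1.11 V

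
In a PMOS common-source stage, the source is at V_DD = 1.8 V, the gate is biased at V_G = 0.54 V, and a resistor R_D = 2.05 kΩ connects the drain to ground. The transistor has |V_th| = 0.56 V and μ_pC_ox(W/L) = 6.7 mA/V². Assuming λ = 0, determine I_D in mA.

I_D = 0.783 mA

V_SG = V_DD − V_G = 1.8 − 0.54 = 1.26 V, so V_ov = 1.26 − 0.56 = 0.7 V.
Assume saturation: I_D = ½ k_p V_ov² = 0.5 × 6.7 × 0.7² = 1.64 mA, giving V_SD = V_DD − I_D R_D = 1.8 − 1.64 × 2.05 = -1.57 V.
But -1.57 V < V_ov = 0.7 V, so the device is actually in triode.
In triode I_D = k_p[V_ov V_SD − ½ V_SD²] and I_D = (V_DD − V_SD)/R_D. Equating: 6.87 V_SD² − 10.61 V_SD + 1.8 = 0, giving V_SD = 0.194 V (the root below V_ov).
I_D = (1.8 − 0.194) / 2.05 = 0.783 mA.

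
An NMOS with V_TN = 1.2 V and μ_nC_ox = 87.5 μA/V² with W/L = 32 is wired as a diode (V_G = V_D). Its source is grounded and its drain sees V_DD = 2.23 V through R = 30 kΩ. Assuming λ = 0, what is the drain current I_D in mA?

I_D = 0.0295 mA

With gate tied to drain, V_GS = V_DS ≥ V_GS − V_TN, so the device is in saturation.
k_n = μ_nC_ox · (W/L) = 2.8 mA/V².
KCL at the drain: ½ k_n (V_GS − V_TN)² = (V_DD − V_GS)/R.
Let x = V_GS − 1.2. Then 42 x² + x − 1.03 = 0, giving x = 0.145 V (positive root), so V_GS = 1.35 V.
I_D = (V_DD − V_GS)/R = (2.23 − 1.35) / 30 = 0.0295 mA.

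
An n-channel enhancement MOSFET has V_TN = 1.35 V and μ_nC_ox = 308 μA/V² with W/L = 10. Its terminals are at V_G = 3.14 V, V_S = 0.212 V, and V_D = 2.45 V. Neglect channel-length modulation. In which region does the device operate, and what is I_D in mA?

V_GS = V_G − V_S = 3.14 − 0.212 = 2.93 V; V_DS = V_D − V_S = 2.45 − 0.212 = 2.24 V.
k_n = μ_nC_ox · (W/L) = 3.08 mA/V².
V_ov = V_GS − V_TN = 2.93 − 1.35 = 1.58 V.
Since V_DS = 2.24 V ≥ V_ov = 1.58 V, the device is in saturation.
I_D = ½ k_n V_ov² = 0.5 × 3.08 × 1.58² = 3.83 mA.

Saturation; I_D = 3.83 mA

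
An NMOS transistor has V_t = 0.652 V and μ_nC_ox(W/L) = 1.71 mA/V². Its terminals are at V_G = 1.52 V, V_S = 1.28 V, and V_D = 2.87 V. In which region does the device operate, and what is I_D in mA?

V_GS = V_G − V_S = 1.52 − 1.28 = 0.24 V; V_DS = V_D − V_S = 2.87 − 1.28 = 1.59 V.
V_GS = 0.24 V < V_t = 0.652 V, so the transistor is in cutoff.

Cutoff; I_D = 0 mA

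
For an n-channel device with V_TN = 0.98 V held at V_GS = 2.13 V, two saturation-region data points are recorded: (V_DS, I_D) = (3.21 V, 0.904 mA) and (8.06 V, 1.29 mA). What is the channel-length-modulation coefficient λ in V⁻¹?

With V_GS fixed, I_D ∝ (1 + λ V_DS) in saturation, so I_D2/I_D1 = (1 + λ V_DS2)/(1 + λ V_DS1).
1.29/0.904 = 1.427 = (1 + 8.06 λ)/(1 + 3.21 λ).
Solving: λ (I_D1 V_DS2 − I_D2 V_DS1) = I_D2 − I_D1, so λ = (1.29 − 0.904) / (0.904 × 8.06 − 1.29 × 3.21) = 0.386 / 3.15 = 0.123 V⁻¹.

λ = 0.123 V⁻¹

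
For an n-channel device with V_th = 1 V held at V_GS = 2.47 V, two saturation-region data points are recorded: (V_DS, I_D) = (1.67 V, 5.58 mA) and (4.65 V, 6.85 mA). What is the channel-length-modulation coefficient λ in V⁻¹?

With V_GS fixed, I_D ∝ (1 + λ V_DS) in saturation, so I_D2/I_D1 = (1 + λ V_DS2)/(1 + λ V_DS1).
6.85/5.58 = 1.228 = (1 + 4.65 λ)/(1 + 1.67 λ).
Solving: λ (I_D1 V_DS2 − I_D2 V_DS1) = I_D2 − I_D1, so λ = (6.85 − 5.58) / (5.58 × 4.65 − 6.85 × 1.67) = 1.27 / 14.5 = 0.0875 V⁻¹.

λ = 0.0875 V⁻¹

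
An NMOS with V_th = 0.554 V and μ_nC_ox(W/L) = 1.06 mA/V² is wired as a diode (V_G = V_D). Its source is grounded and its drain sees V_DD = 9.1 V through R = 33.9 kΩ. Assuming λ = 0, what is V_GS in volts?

With gate tied to drain, V_GS = V_DS ≥ V_GS − V_th, so the device is in saturation.
KCL at the drain: ½ k_n (V_GS − V_th)² = (V_DD − V_GS)/R.
Let x = V_GS − 0.554. Then 18 x² + x − 8.546 = 0, giving x = 0.662 V (positive root), so V_GS = 1.22 V.
I_D = (V_DD − V_GS)/R = (9.1 − 1.22) / 33.9 = 0.233 mA.

V_GS = 1.22 V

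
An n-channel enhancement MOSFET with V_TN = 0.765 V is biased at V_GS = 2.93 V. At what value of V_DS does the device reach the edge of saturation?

The boundary between triode and saturation is V_DS = V_GS − V_TN = V_ov.
V_ov = 2.93 − 0.765 = 2.17 V.

V_DS,sat = 2.17 V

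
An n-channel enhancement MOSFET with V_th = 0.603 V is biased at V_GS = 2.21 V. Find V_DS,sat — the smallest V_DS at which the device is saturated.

The boundary between triode and saturation is V_DS = V_GS − V_th = V_ov.
V_ov = 2.21 − 0.603 = 1.61 V.

V_DS,sat = 1.61 V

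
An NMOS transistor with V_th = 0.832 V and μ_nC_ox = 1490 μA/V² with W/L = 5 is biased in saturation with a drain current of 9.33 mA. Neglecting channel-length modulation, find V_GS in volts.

k_n = μ_nC_ox · (W/L) = 7.45 mA/V².
In saturation I_D = ½ k_n (V_GS − V_th)², so V_GS − V_th = √(2 I_D / k_n) = √(2 × 9.33 / 7.45) = 1.58 V.
V_GS = 0.832 + 1.58 = 2.41 V.

V_GS = 2.41 V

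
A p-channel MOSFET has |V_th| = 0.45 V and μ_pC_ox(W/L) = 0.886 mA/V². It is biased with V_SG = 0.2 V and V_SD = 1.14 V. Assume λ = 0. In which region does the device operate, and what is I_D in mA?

Cutoff; I_D = 0 mA

V_SG = 0.2 V < |V_th| = 0.45 V, so the transistor is in cutoff.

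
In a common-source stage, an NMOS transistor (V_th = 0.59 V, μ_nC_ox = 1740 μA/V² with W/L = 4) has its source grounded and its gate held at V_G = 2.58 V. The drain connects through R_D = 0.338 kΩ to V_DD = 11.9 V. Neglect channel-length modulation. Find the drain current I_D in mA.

I_D = 13.8 mA

V_GS = V_G = 2.58 V, so V_ov = 2.58 − 0.59 = 1.99 V.
k_n = μ_nC_ox · (W/L) = 6.96 mA/V².
Assume saturation: I_D = ½ k_n V_ov² = 0.5 × 6.96 × 1.99² = 13.8 mA, giving V_DS = V_DD − I_D R_D = 11.9 − 13.8 × 0.338 = 7.24 V.
V_DS = 7.24 V ≥ V_ov = 1.99 V, confirming saturation.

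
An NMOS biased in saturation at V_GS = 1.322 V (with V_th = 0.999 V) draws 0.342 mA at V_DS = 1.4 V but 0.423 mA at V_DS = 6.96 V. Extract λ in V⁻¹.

λ = 0.0453 V⁻¹

With V_GS fixed, I_D ∝ (1 + λ V_DS) in saturation, so I_D2/I_D1 = (1 + λ V_DS2)/(1 + λ V_DS1).
0.423/0.342 = 1.237 = (1 + 6.96 λ)/(1 + 1.4 λ).
Solving: λ (I_D1 V_DS2 − I_D2 V_DS1) = I_D2 − I_D1, so λ = (0.423 − 0.342) / (0.342 × 6.96 − 0.423 × 1.4) = 0.081 / 1.79 = 0.0453 V⁻¹.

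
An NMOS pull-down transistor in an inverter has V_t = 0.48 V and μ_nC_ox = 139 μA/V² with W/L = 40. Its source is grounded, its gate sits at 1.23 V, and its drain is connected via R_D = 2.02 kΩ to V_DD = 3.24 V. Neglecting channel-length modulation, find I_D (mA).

I_D = 1.37 mA

V_GS = V_G = 1.23 V, so V_ov = 1.23 − 0.48 = 0.75 V.
k_n = μ_nC_ox · (W/L) = 5.56 mA/V².
Assume saturation: I_D = ½ k_n V_ov² = 0.5 × 5.56 × 0.75² = 1.56 mA, giving V_DS = V_DD − I_D R_D = 3.24 − 1.56 × 2.02 = 0.0812 V.
But 0.0812 V < V_ov = 0.75 V, so the device is actually in triode.
In triode I_D = k_n[V_ov V_DS − ½ V_DS²] and I_D = (V_DD − V_DS)/R_D. Equating: 5.62 V_DS² − 9.423 V_DS + 3.24 = 0, giving V_DS = 0.483 V (the root below V_ov).
I_D = (3.24 − 0.483) / 2.02 = 1.37 mA.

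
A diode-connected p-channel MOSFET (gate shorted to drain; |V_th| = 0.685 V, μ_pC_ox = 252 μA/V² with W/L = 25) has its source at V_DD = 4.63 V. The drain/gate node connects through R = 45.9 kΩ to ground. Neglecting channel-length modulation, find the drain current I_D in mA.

I_D = 0.0824 mA

With gate tied to drain, V_SG = V_SD ≥ V_SG − |V_th|, so the device is in saturation.
k_p = μ_pC_ox · (W/L) = 6.3 mA/V².
KCL at the drain: ½ k_p (V_SG − |V_th|)² = (V_DD − V_SG)/R.
Let x = V_SG − 0.685. Then 145 x² + x − 3.945 = 0, giving x = 0.162 V (positive root), so V_SG = 0.847 V.
I_D = (V_DD − V_SG)/R = (4.63 − 0.847) / 45.9 = 0.0824 mA.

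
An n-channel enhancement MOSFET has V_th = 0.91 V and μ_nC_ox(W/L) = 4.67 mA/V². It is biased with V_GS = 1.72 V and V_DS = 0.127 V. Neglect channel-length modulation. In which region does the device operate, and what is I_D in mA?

V_ov = V_GS − V_th = 1.72 − 0.91 = 0.81 V.
Since V_DS = 0.127 V < V_ov = 0.81 V, the device is in the triode region.
I_D = k_n [V_ov · V_DS − ½ V_DS²] = 4.67 × [0.81 × 0.127 − 0.5 × 0.127²] = 0.443 mA.

Triode; I_D = 0.443 mA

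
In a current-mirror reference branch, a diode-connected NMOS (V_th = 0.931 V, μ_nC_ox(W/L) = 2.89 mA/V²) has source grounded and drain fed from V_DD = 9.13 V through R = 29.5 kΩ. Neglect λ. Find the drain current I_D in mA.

With gate tied to drain, V_GS = V_DS ≥ V_GS − V_th, so the device is in saturation.
KCL at the drain: ½ k_n (V_GS − V_th)² = (V_DD − V_GS)/R.
Let x = V_GS − 0.931. Then 42.6 x² + x − 8.199 = 0, giving x = 0.427 V (positive root), so V_GS = 1.36 V.
I_D = (V_DD − V_GS)/R = (9.13 − 1.36) / 29.5 = 0.263 mA.

I_D = 0.263 mA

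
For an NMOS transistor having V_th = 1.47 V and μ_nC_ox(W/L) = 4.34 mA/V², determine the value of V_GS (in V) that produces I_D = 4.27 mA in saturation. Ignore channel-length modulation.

V_GS = 2.87 V

In saturation I_D = ½ k_n (V_GS − V_th)², so V_GS − V_th = √(2 I_D / k_n) = √(2 × 4.27 / 4.34) = 1.4 V.
V_GS = 1.47 + 1.4 = 2.87 V.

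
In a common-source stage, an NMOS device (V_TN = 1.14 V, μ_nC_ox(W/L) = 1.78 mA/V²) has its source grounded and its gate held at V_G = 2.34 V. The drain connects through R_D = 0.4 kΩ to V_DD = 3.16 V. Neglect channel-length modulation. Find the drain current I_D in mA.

I_D = 1.28 mA

V_GS = V_G = 2.34 V, so V_ov = 2.34 − 1.14 = 1.2 V.
Assume saturation: I_D = ½ k_n V_ov² = 0.5 × 1.78 × 1.2² = 1.28 mA, giving V_DS = V_DD − I_D R_D = 3.16 − 1.28 × 0.4 = 2.65 V.
V_DS = 2.65 V ≥ V_ov = 1.2 V, confirming saturation.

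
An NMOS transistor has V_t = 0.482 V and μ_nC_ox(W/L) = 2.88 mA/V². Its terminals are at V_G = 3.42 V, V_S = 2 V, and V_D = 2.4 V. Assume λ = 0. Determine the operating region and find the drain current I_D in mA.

Triode; I_D = 0.850 mA

V_GS = V_G − V_S = 3.42 − 2 = 1.42 V; V_DS = V_D − V_S = 2.4 − 2 = 0.4 V.
V_ov = V_GS − V_t = 1.42 − 0.482 = 0.938 V.
Since V_DS = 0.4 V < V_ov = 0.938 V, the device is in the triode region.
I_D = k_n [V_ov · V_DS − ½ V_DS²] = 2.88 × [0.938 × 0.4 − 0.5 × 0.4²] = 0.85 mA.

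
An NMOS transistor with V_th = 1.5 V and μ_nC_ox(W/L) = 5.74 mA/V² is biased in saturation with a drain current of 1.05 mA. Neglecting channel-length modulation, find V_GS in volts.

V_GS = 2.10 V

In saturation I_D = ½ k_n (V_GS − V_th)², so V_GS − V_th = √(2 I_D / k_n) = √(2 × 1.05 / 5.74) = 0.605 V.
V_GS = 1.5 + 0.605 = 2.1 V.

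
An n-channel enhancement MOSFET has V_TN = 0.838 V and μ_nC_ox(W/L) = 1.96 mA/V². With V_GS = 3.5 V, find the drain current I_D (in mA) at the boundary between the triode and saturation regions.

I_D = 6.94 mA

At the boundary V_DS = V_ov = V_GS − V_TN = 3.5 − 0.838 = 2.66 V.
I_D = ½ k_n V_ov² = 0.5 × 1.96 × 2.66² = 6.94 mA.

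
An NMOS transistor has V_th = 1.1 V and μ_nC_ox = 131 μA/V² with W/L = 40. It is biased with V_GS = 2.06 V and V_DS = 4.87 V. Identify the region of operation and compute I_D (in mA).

Saturation; I_D = 2.41 mA

k_n = μ_nC_ox · (W/L) = 5.24 mA/V².
V_ov = V_GS − V_th = 2.06 − 1.1 = 0.96 V.
Since V_DS = 4.87 V ≥ V_ov = 0.96 V, the device is in saturation.
I_D = ½ k_n V_ov² = 0.5 × 5.24 × 0.96² = 2.41 mA.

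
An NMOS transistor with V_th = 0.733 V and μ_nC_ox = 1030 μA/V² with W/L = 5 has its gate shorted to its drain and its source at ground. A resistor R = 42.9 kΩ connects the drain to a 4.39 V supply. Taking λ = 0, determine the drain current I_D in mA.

With gate tied to drain, V_GS = V_DS ≥ V_GS − V_th, so the device is in saturation.
k_n = μ_nC_ox · (W/L) = 5.15 mA/V².
KCL at the drain: ½ k_n (V_GS − V_th)² = (V_DD − V_GS)/R.
Let x = V_GS − 0.733. Then 110 x² + x − 3.657 = 0, giving x = 0.177 V (positive root), so V_GS = 0.91 V.
I_D = (V_DD − V_GS)/R = (4.39 − 0.91) / 42.9 = 0.0811 mA.

I_D = 0.0811 mA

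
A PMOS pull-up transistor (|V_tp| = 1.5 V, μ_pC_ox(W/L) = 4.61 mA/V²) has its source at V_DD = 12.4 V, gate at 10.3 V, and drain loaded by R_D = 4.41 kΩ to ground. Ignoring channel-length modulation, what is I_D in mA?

V_SG = V_DD − V_G = 12.4 − 10.3 = 2.1 V, so V_ov = 2.1 − 1.5 = 0.6 V.
Assume saturation: I_D = ½ k_p V_ov² = 0.5 × 4.61 × 0.6² = 0.83 mA, giving V_SD = V_DD − I_D R_D = 12.4 − 0.83 × 4.41 = 8.74 V.
V_SD = 8.74 V ≥ V_ov = 0.6 V, confirming saturation.

I_D = 0.830 mA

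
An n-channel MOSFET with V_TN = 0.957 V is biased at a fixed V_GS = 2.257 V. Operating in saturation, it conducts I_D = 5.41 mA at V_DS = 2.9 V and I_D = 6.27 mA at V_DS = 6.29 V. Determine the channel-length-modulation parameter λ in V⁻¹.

With V_GS fixed, I_D ∝ (1 + λ V_DS) in saturation, so I_D2/I_D1 = (1 + λ V_DS2)/(1 + λ V_DS1).
6.27/5.41 = 1.159 = (1 + 6.29 λ)/(1 + 2.9 λ).
Solving: λ (I_D1 V_DS2 − I_D2 V_DS1) = I_D2 − I_D1, so λ = (6.27 − 5.41) / (5.41 × 6.29 − 6.27 × 2.9) = 0.86 / 15.8 = 0.0543 V⁻¹.

λ = 0.0543 V⁻¹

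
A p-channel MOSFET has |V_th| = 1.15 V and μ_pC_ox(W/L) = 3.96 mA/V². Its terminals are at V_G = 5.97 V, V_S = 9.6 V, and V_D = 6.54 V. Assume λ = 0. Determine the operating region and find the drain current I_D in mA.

V_SG = V_S − V_G = 9.6 − 5.97 = 3.63 V; V_SD = V_S − V_D = 9.6 − 6.54 = 3.06 V.
V_ov = V_SG − |V_th| = 3.63 − 1.15 = 2.48 V.
Since V_SD = 3.06 V ≥ V_ov = 2.48 V, the device is in saturation.
I_D = ½ k_p V_ov² = 0.5 × 3.96 × 2.48² = 12.2 mA.

Saturation; I_D = 12.2 mA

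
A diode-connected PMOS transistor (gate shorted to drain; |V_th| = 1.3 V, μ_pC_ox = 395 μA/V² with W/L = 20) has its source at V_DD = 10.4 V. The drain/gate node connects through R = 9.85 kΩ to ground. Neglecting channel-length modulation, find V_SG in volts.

V_SG = 1.77 V

With gate tied to drain, V_SG = V_SD ≥ V_SG − |V_th|, so the device is in saturation.
k_p = μ_pC_ox · (W/L) = 7.9 mA/V².
KCL at the drain: ½ k_p (V_SG − |V_th|)² = (V_DD − V_SG)/R.
Let x = V_SG − 1.3. Then 38.9 x² + x − 9.1 = 0, giving x = 0.471 V (positive root), so V_SG = 1.77 V.
I_D = (V_DD − V_SG)/R = (10.4 − 1.77) / 9.85 = 0.876 mA.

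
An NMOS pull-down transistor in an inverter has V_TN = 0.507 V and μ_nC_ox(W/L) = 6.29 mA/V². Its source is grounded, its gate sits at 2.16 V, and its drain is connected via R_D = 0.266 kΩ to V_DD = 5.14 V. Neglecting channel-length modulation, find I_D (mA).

V_GS = V_G = 2.16 V, so V_ov = 2.16 − 0.507 = 1.65 V.
Assume saturation: I_D = ½ k_n V_ov² = 0.5 × 6.29 × 1.65² = 8.59 mA, giving V_DS = V_DD − I_D R_D = 5.14 − 8.59 × 0.266 = 2.85 V.
V_DS = 2.85 V ≥ V_ov = 1.65 V, confirming saturation.

I_D = 8.59 mA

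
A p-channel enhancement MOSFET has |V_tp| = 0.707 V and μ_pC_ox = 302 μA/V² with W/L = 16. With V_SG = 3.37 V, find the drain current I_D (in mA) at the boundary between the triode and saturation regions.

I_D = 17.1 mA

At the boundary V_SD = V_ov = V_SG − |V_tp| = 3.37 − 0.707 = 2.66 V.
k_p = μ_pC_ox · (W/L) = 4.832 mA/V².
I_D = ½ k_p V_ov² = 0.5 × 4.832 × 2.66² = 17.1 mA.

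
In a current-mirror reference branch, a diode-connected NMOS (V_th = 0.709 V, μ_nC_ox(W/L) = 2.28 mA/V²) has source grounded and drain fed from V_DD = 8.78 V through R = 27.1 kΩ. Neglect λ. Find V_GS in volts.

V_GS = 1.20 V

With gate tied to drain, V_GS = V_DS ≥ V_GS − V_th, so the device is in saturation.
KCL at the drain: ½ k_n (V_GS − V_th)² = (V_DD − V_GS)/R.
Let x = V_GS − 0.709. Then 30.9 x² + x − 8.071 = 0, giving x = 0.495 V (positive root), so V_GS = 1.2 V.
I_D = (V_DD − V_GS)/R = (8.78 − 1.2) / 27.1 = 0.28 mA.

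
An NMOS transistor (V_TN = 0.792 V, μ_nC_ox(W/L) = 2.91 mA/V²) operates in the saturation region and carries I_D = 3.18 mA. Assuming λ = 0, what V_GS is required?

In saturation I_D = ½ k_n (V_GS − V_TN)², so V_GS − V_TN = √(2 I_D / k_n) = √(2 × 3.18 / 2.91) = 1.48 V.
V_GS = 0.792 + 1.48 = 2.27 V.

V_GS = 2.27 V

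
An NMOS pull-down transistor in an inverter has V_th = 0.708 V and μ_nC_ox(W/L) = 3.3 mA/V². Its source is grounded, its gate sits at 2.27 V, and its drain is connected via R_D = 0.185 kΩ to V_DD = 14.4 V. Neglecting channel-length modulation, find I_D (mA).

V_GS = V_G = 2.27 V, so V_ov = 2.27 − 0.708 = 1.56 V.
Assume saturation: I_D = ½ k_n V_ov² = 0.5 × 3.3 × 1.56² = 4.03 mA, giving V_DS = V_DD − I_D R_D = 14.4 − 4.03 × 0.185 = 13.7 V.
V_DS = 13.7 V ≥ V_ov = 1.56 V, confirming saturation.

I_D = 4.03 mA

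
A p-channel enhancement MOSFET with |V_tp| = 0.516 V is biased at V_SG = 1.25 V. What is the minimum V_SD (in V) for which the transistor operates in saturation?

V_SD,sat = 0.734 V

The boundary between triode and saturation is V_SD = V_SG − |V_tp| = V_ov.
V_ov = 1.25 − 0.516 = 0.734 V.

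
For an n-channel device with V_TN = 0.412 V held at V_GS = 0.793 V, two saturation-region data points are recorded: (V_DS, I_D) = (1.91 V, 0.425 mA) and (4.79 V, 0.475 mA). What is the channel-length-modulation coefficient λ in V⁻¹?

With V_GS fixed, I_D ∝ (1 + λ V_DS) in saturation, so I_D2/I_D1 = (1 + λ V_DS2)/(1 + λ V_DS1).
0.475/0.425 = 1.118 = (1 + 4.79 λ)/(1 + 1.91 λ).
Solving: λ (I_D1 V_DS2 − I_D2 V_DS1) = I_D2 − I_D1, so λ = (0.475 − 0.425) / (0.425 × 4.79 − 0.475 × 1.91) = 0.05 / 1.13 = 0.0443 V⁻¹.

λ = 0.0443 V⁻¹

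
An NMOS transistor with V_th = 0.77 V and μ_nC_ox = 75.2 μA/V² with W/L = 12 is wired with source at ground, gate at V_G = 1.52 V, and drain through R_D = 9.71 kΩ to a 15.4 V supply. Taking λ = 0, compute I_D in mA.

V_GS = V_G = 1.52 V, so V_ov = 1.52 − 0.77 = 0.75 V.
k_n = μ_nC_ox · (W/L) = 0.9024 mA/V².
Assume saturation: I_D = ½ k_n V_ov² = 0.5 × 0.9024 × 0.75² = 0.254 mA, giving V_DS = V_DD − I_D R_D = 15.4 − 0.254 × 9.71 = 12.9 V.
V_DS = 12.9 V ≥ V_ov = 0.75 V, confirming saturation.

I_D = 0.254 mA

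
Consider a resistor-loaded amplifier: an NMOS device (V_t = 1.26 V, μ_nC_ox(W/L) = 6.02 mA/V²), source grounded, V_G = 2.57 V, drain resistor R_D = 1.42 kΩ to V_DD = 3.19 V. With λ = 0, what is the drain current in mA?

V_GS = V_G = 2.57 V, so V_ov = 2.57 − 1.26 = 1.31 V.
Assume saturation: I_D = ½ k_n V_ov² = 0.5 × 6.02 × 1.31² = 5.17 mA, giving V_DS = V_DD − I_D R_D = 3.19 − 5.17 × 1.42 = -4.14 V.
But -4.14 V < V_ov = 1.31 V, so the device is actually in triode.
In triode I_D = k_n[V_ov V_DS − ½ V_DS²] and I_D = (V_DD − V_DS)/R_D. Equating: 4.27 V_DS² − 12.2 V_DS + 3.19 = 0, giving V_DS = 0.291 V (the root below V_ov).
I_D = (3.19 − 0.291) / 1.42 = 2.04 mA.

I_D = 2.04 mA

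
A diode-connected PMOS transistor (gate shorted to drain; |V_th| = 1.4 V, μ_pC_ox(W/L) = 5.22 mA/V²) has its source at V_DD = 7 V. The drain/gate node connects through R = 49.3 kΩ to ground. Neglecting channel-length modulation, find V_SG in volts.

V_SG = 1.60 V

With gate tied to drain, V_SG = V_SD ≥ V_SG − |V_th|, so the device is in saturation.
KCL at the drain: ½ k_p (V_SG − |V_th|)² = (V_DD − V_SG)/R.
Let x = V_SG − 1.4. Then 129 x² + x − 5.6 = 0, giving x = 0.205 V (positive root), so V_SG = 1.6 V.
I_D = (V_DD − V_SG)/R = (7 − 1.6) / 49.3 = 0.109 mA.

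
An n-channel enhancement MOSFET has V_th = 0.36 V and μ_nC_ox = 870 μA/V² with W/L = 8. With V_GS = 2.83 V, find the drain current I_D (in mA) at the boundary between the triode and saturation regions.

At the boundary V_DS = V_ov = V_GS − V_th = 2.83 − 0.36 = 2.47 V.
k_n = μ_nC_ox · (W/L) = 6.96 mA/V².
I_D = ½ k_n V_ov² = 0.5 × 6.96 × 2.47² = 21.2 mA.

I_D = 21.2 mA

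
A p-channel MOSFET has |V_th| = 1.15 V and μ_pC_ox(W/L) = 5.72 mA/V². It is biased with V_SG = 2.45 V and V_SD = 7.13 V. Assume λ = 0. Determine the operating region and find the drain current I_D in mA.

V_ov = V_SG − |V_th| = 2.45 − 1.15 = 1.3 V.
Since V_SD = 7.13 V ≥ V_ov = 1.3 V, the device is in saturation.
I_D = ½ k_p V_ov² = 0.5 × 5.72 × 1.3² = 4.83 mA.

Saturation; I_D = 4.83 mA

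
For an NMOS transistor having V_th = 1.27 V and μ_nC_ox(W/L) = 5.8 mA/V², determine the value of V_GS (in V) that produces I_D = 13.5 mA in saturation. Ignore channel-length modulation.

In saturation I_D = ½ k_n (V_GS − V_th)², so V_GS − V_th = √(2 I_D / k_n) = √(2 × 13.5 / 5.8) = 2.16 V.
V_GS = 1.27 + 2.16 = 3.43 V.

V_GS = 3.43 V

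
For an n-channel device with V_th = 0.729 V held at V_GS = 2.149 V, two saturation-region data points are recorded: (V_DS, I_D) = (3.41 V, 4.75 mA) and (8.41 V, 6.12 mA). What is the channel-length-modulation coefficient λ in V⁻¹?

λ = 0.0718 V⁻¹

With V_GS fixed, I_D ∝ (1 + λ V_DS) in saturation, so I_D2/I_D1 = (1 + λ V_DS2)/(1 + λ V_DS1).
6.12/4.75 = 1.288 = (1 + 8.41 λ)/(1 + 3.41 λ).
Solving: λ (I_D1 V_DS2 − I_D2 V_DS1) = I_D2 − I_D1, so λ = (6.12 − 4.75) / (4.75 × 8.41 − 6.12 × 3.41) = 1.37 / 19.1 = 0.0718 V⁻¹.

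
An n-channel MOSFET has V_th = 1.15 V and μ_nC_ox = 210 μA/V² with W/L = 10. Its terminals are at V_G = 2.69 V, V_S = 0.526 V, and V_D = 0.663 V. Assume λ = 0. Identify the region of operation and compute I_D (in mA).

V_GS = V_G − V_S = 2.69 − 0.526 = 2.16 V; V_DS = V_D − V_S = 0.663 − 0.526 = 0.137 V.
k_n = μ_nC_ox · (W/L) = 2.1 mA/V².
V_ov = V_GS − V_th = 2.16 − 1.15 = 1.01 V.
Since V_DS = 0.137 V < V_ov = 1.01 V, the device is in the triode region.
I_D = k_n [V_ov · V_DS − ½ V_DS²] = 2.1 × [1.01 × 0.137 − 0.5 × 0.137²] = 0.272 mA.

Triode; I_D = 0.272 mA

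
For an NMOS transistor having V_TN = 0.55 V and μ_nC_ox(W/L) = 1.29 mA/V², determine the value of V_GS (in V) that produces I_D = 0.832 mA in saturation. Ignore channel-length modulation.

In saturation I_D = ½ k_n (V_GS − V_TN)², so V_GS − V_TN = √(2 I_D / k_n) = √(2 × 0.832 / 1.29) = 1.14 V.
V_GS = 0.55 + 1.14 = 1.69 V.

V_GS = 1.69 V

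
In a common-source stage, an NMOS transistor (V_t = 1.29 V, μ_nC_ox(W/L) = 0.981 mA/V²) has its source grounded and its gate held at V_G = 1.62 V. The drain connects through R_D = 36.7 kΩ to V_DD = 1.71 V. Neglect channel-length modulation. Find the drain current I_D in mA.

I_D = 0.0418 mA

V_GS = V_G = 1.62 V, so V_ov = 1.62 − 1.29 = 0.33 V.
Assume saturation: I_D = ½ k_n V_ov² = 0.5 × 0.981 × 0.33² = 0.0534 mA, giving V_DS = V_DD − I_D R_D = 1.71 − 0.0534 × 36.7 = -0.25 V.
But -0.25 V < V_ov = 0.33 V, so the device is actually in triode.
In triode I_D = k_n[V_ov V_DS − ½ V_DS²] and I_D = (V_DD − V_DS)/R_D. Equating: 18 V_DS² − 12.88 V_DS + 1.71 = 0, giving V_DS = 0.176 V (the root below V_ov).
I_D = (1.71 − 0.176) / 36.7 = 0.0418 mA.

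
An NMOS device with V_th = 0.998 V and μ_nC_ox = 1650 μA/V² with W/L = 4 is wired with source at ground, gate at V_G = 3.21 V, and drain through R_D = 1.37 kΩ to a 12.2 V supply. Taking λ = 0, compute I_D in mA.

I_D = 8.41 mA

V_GS = V_G = 3.21 V, so V_ov = 3.21 − 0.998 = 2.21 V.
k_n = μ_nC_ox · (W/L) = 6.6 mA/V².
Assume saturation: I_D = ½ k_n V_ov² = 0.5 × 6.6 × 2.21² = 16.1 mA, giving V_DS = V_DD − I_D R_D = 12.2 − 16.1 × 1.37 = -9.92 V.
But -9.92 V < V_ov = 2.21 V, so the device is actually in triode.
In triode I_D = k_n[V_ov V_DS − ½ V_DS²] and I_D = (V_DD − V_DS)/R_D. Equating: 4.52 V_DS² − 21 V_DS + 12.2 = 0, giving V_DS = 0.681 V (the root below V_ov).
I_D = (12.2 − 0.681) / 1.37 = 8.41 mA.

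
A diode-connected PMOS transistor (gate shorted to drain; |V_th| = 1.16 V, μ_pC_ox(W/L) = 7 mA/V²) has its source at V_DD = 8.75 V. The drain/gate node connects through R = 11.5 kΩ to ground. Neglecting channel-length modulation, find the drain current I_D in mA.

I_D = 0.623 mA

With gate tied to drain, V_SG = V_SD ≥ V_SG − |V_th|, so the device is in saturation.
KCL at the drain: ½ k_p (V_SG − |V_th|)² = (V_DD − V_SG)/R.
Let x = V_SG − 1.16. Then 40.2 x² + x − 7.59 = 0, giving x = 0.422 V (positive root), so V_SG = 1.58 V.
I_D = (V_DD − V_SG)/R = (8.75 − 1.58) / 11.5 = 0.623 mA.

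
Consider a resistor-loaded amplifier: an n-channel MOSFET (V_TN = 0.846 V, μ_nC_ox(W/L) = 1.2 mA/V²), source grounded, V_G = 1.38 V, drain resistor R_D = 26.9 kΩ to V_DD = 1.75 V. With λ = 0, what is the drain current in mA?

I_D = 0.0611 mA

V_GS = V_G = 1.38 V, so V_ov = 1.38 − 0.846 = 0.534 V.
Assume saturation: I_D = ½ k_n V_ov² = 0.5 × 1.2 × 0.534² = 0.171 mA, giving V_DS = V_DD − I_D R_D = 1.75 − 0.171 × 26.9 = -2.85 V.
But -2.85 V < V_ov = 0.534 V, so the device is actually in triode.
In triode I_D = k_n[V_ov V_DS − ½ V_DS²] and I_D = (V_DD − V_DS)/R_D. Equating: 16.1 V_DS² − 18.24 V_DS + 1.75 = 0, giving V_DS = 0.106 V (the root below V_ov).
I_D = (1.75 − 0.106) / 26.9 = 0.0611 mA.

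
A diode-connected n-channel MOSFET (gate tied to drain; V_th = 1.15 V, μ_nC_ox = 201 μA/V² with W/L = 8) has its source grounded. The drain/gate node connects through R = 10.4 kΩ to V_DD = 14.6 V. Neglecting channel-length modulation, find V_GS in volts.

V_GS = 2.36 V

With gate tied to drain, V_GS = V_DS ≥ V_GS − V_th, so the device is in saturation.
k_n = μ_nC_ox · (W/L) = 1.608 mA/V².
KCL at the drain: ½ k_n (V_GS − V_th)² = (V_DD − V_GS)/R.
Let x = V_GS − 1.15. Then 8.36 x² + x − 13.45 = 0, giving x = 1.21 V (positive root), so V_GS = 2.36 V.
I_D = (V_DD − V_GS)/R = (14.6 − 2.36) / 10.4 = 1.18 mA.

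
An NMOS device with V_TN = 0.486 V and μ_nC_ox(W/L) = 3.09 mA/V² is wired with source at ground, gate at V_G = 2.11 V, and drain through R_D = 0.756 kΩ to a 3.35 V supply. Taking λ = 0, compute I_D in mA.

I_D = 3.25 mA

V_GS = V_G = 2.11 V, so V_ov = 2.11 − 0.486 = 1.62 V.
Assume saturation: I_D = ½ k_n V_ov² = 0.5 × 3.09 × 1.62² = 4.07 mA, giving V_DS = V_DD − I_D R_D = 3.35 − 4.07 × 0.756 = 0.269 V.
But 0.269 V < V_ov = 1.62 V, so the device is actually in triode.
In triode I_D = k_n[V_ov V_DS − ½ V_DS²] and I_D = (V_DD − V_DS)/R_D. Equating: 1.17 V_DS² − 4.794 V_DS + 3.35 = 0, giving V_DS = 0.893 V (the root below V_ov).
I_D = (3.35 − 0.893) / 0.756 = 3.25 mA.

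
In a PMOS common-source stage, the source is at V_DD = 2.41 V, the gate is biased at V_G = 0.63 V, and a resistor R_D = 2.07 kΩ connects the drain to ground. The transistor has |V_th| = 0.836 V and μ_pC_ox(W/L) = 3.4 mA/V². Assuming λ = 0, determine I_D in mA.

I_D = 0.979 mA

V_SG = V_DD − V_G = 2.41 − 0.63 = 1.78 V, so V_ov = 1.78 − 0.836 = 0.944 V.
Assume saturation: I_D = ½ k_p V_ov² = 0.5 × 3.4 × 0.944² = 1.51 mA, giving V_SD = V_DD − I_D R_D = 2.41 − 1.51 × 2.07 = -0.726 V.
But -0.726 V < V_ov = 0.944 V, so the device is actually in triode.
In triode I_D = k_p[V_ov V_SD − ½ V_SD²] and I_D = (V_DD − V_SD)/R_D. Equating: 3.52 V_SD² − 7.644 V_SD + 2.41 = 0, giving V_SD = 0.383 V (the root below V_ov).
I_D = (2.41 − 0.383) / 2.07 = 0.979 mA.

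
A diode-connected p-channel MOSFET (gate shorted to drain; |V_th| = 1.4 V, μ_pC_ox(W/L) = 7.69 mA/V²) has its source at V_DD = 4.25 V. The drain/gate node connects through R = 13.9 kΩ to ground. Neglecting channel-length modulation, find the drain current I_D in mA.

With gate tied to drain, V_SG = V_SD ≥ V_SG − |V_th|, so the device is in saturation.
KCL at the drain: ½ k_p (V_SG − |V_th|)² = (V_DD − V_SG)/R.
Let x = V_SG − 1.4. Then 53.4 x² + x − 2.85 = 0, giving x = 0.222 V (positive root), so V_SG = 1.62 V.
I_D = (V_DD − V_SG)/R = (4.25 − 1.62) / 13.9 = 0.189 mA.

I_D = 0.189 mA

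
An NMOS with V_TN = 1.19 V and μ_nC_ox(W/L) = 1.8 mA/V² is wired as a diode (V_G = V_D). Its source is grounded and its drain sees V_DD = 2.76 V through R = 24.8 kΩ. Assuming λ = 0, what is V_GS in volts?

With gate tied to drain, V_GS = V_DS ≥ V_GS − V_TN, so the device is in saturation.
KCL at the drain: ½ k_n (V_GS − V_TN)² = (V_DD − V_GS)/R.
Let x = V_GS − 1.19. Then 22.3 x² + x − 1.57 = 0, giving x = 0.244 V (positive root), so V_GS = 1.43 V.
I_D = (V_DD − V_GS)/R = (2.76 − 1.43) / 24.8 = 0.0535 mA.

V_GS = 1.43 V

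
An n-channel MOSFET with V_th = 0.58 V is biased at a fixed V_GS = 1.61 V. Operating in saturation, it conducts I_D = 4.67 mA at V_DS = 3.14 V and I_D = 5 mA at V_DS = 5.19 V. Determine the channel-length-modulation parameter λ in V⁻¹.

With V_GS fixed, I_D ∝ (1 + λ V_DS) in saturation, so I_D2/I_D1 = (1 + λ V_DS2)/(1 + λ V_DS1).
5/4.67 = 1.071 = (1 + 5.19 λ)/(1 + 3.14 λ).
Solving: λ (I_D1 V_DS2 − I_D2 V_DS1) = I_D2 − I_D1, so λ = (5 − 4.67) / (4.67 × 5.19 − 5 × 3.14) = 0.33 / 8.54 = 0.0387 V⁻¹.

λ = 0.0387 V⁻¹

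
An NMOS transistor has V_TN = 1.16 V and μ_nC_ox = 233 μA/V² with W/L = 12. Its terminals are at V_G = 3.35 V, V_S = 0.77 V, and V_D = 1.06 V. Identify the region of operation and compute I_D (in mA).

Triode; I_D = 1.03 mA

V_GS = V_G − V_S = 3.35 − 0.77 = 2.58 V; V_DS = V_D − V_S = 1.06 − 0.77 = 0.29 V.
k_n = μ_nC_ox · (W/L) = 2.796 mA/V².
V_ov = V_GS − V_TN = 2.58 − 1.16 = 1.42 V.
Since V_DS = 0.29 V < V_ov = 1.42 V, the device is in the triode region.
I_D = k_n [V_ov · V_DS − ½ V_DS²] = 2.796 × [1.42 × 0.29 − 0.5 × 0.29²] = 1.03 mA.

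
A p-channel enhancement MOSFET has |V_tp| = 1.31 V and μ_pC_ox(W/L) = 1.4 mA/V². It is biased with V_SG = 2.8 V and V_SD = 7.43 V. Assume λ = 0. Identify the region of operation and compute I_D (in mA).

Saturation; I_D = 1.55 mA

V_ov = V_SG − |V_tp| = 2.8 − 1.31 = 1.49 V.
Since V_SD = 7.43 V ≥ V_ov = 1.49 V, the device is in saturation.
I_D = ½ k_p V_ov² = 0.5 × 1.4 × 1.49² = 1.55 mA.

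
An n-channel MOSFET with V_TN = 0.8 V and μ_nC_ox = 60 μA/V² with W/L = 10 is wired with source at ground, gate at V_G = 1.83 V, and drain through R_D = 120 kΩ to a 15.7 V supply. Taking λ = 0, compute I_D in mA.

V_GS = V_G = 1.83 V, so V_ov = 1.83 − 0.8 = 1.03 V.
k_n = μ_nC_ox · (W/L) = 0.6 mA/V².
Assume saturation: I_D = ½ k_n V_ov² = 0.5 × 0.6 × 1.03² = 0.318 mA, giving V_DS = V_DD − I_D R_D = 15.7 − 0.318 × 120 = -22.5 V.
But -22.5 V < V_ov = 1.03 V, so the device is actually in triode.
In triode I_D = k_n[V_ov V_DS − ½ V_DS²] and I_D = (V_DD − V_DS)/R_D. Equating: 36 V_DS² − 75.16 V_DS + 15.7 = 0, giving V_DS = 0.235 V (the root below V_ov).
I_D = (15.7 − 0.235) / 120 = 0.129 mA.

I_D = 0.129 mA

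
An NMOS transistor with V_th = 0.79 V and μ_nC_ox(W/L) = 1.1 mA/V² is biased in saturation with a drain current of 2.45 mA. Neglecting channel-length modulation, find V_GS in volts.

V_GS = 2.90 V

In saturation I_D = ½ k_n (V_GS − V_th)², so V_GS − V_th = √(2 I_D / k_n) = √(2 × 2.45 / 1.1) = 2.11 V.
V_GS = 0.79 + 2.11 = 2.9 V.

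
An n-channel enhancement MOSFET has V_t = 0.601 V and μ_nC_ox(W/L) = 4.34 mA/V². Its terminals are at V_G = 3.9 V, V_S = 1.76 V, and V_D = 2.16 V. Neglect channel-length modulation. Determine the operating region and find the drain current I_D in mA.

V_GS = V_G − V_S = 3.9 − 1.76 = 2.14 V; V_DS = V_D − V_S = 2.16 − 1.76 = 0.4 V.
V_ov = V_GS − V_t = 2.14 − 0.601 = 1.54 V.
Since V_DS = 0.4 V < V_ov = 1.54 V, the device is in the triode region.
I_D = k_n [V_ov · V_DS − ½ V_DS²] = 4.34 × [1.54 × 0.4 − 0.5 × 0.4²] = 2.32 mA.

Triode; I_D = 2.32 mA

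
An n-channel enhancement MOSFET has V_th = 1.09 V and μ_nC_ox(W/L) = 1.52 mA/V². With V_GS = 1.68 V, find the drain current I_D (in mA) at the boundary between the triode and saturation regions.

I_D = 0.265 mA

At the boundary V_DS = V_ov = V_GS − V_th = 1.68 − 1.09 = 0.59 V.
I_D = ½ k_n V_ov² = 0.5 × 1.52 × 0.59² = 0.265 mA.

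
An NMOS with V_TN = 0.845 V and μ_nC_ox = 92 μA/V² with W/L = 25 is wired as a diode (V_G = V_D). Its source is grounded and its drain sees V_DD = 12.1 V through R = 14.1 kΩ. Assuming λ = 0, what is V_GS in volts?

V_GS = 1.65 V

With gate tied to drain, V_GS = V_DS ≥ V_GS − V_TN, so the device is in saturation.
k_n = μ_nC_ox · (W/L) = 2.3 mA/V².
KCL at the drain: ½ k_n (V_GS − V_TN)² = (V_DD − V_GS)/R.
Let x = V_GS − 0.845. Then 16.2 x² + x − 11.25 = 0, giving x = 0.803 V (positive root), so V_GS = 1.65 V.
I_D = (V_DD − V_GS)/R = (12.1 − 1.65) / 14.1 = 0.741 mA.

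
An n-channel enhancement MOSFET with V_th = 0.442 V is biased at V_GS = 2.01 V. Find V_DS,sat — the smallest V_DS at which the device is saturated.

The boundary between triode and saturation is V_DS = V_GS − V_th = V_ov.
V_ov = 2.01 − 0.442 = 1.57 V.

V_DS,sat = 1.57 V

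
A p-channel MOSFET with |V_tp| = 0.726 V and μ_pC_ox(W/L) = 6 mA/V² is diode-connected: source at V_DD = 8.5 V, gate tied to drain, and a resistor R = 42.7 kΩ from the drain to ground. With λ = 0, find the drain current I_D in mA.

I_D = 0.176 mA

With gate tied to drain, V_SG = V_SD ≥ V_SG − |V_tp|, so the device is in saturation.
KCL at the drain: ½ k_p (V_SG − |V_tp|)² = (V_DD − V_SG)/R.
Let x = V_SG − 0.726. Then 128 x² + x − 7.774 = 0, giving x = 0.242 V (positive root), so V_SG = 0.968 V.
I_D = (V_DD − V_SG)/R = (8.5 − 0.968) / 42.7 = 0.176 mA.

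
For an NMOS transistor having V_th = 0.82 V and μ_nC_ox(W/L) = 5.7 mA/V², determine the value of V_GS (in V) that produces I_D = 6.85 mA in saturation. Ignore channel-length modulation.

V_GS = 2.37 V

In saturation I_D = ½ k_n (V_GS − V_th)², so V_GS − V_th = √(2 I_D / k_n) = √(2 × 6.85 / 5.7) = 1.55 V.
V_GS = 0.82 + 1.55 = 2.37 V.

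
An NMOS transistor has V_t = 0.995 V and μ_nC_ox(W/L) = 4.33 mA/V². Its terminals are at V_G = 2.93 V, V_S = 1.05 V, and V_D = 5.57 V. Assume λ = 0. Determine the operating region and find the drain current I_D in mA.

V_GS = V_G − V_S = 2.93 − 1.05 = 1.88 V; V_DS = V_D − V_S = 5.57 − 1.05 = 4.52 V.
V_ov = V_GS − V_t = 1.88 − 0.995 = 0.885 V.
Since V_DS = 4.52 V ≥ V_ov = 0.885 V, the device is in saturation.
I_D = ½ k_n V_ov² = 0.5 × 4.33 × 0.885² = 1.7 mA.

Saturation; I_D = 1.70 mA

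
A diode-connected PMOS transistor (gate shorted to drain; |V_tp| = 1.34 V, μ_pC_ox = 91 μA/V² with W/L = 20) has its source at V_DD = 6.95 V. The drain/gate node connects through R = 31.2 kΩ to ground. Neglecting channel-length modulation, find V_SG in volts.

With gate tied to drain, V_SG = V_SD ≥ V_SG − |V_tp|, so the device is in saturation.
k_p = μ_pC_ox · (W/L) = 1.82 mA/V².
KCL at the drain: ½ k_p (V_SG − |V_tp|)² = (V_DD − V_SG)/R.
Let x = V_SG − 1.34. Then 28.4 x² + x − 5.61 = 0, giving x = 0.427 V (positive root), so V_SG = 1.77 V.
I_D = (V_DD − V_SG)/R = (6.95 − 1.77) / 31.2 = 0.166 mA.

V_SG = 1.77 V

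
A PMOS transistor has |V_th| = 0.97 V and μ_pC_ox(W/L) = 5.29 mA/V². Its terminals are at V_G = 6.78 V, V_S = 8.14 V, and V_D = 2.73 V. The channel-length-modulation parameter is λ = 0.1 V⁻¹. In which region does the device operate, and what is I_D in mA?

Saturation; I_D = 0.620 mA

V_SG = V_S − V_G = 8.14 − 6.78 = 1.36 V; V_SD = V_S − V_D = 8.14 − 2.73 = 5.41 V.
V_ov = V_SG − |V_th| = 1.36 − 0.97 = 0.39 V.
Since V_SD = 5.41 V ≥ V_ov = 0.39 V, the device is in saturation.
I_D = ½ k_p V_ov² (1 + λ V_SD) = 0.5 × 5.29 × 0.39² × (1 + 0.1 × 5.41) = 0.62 mA.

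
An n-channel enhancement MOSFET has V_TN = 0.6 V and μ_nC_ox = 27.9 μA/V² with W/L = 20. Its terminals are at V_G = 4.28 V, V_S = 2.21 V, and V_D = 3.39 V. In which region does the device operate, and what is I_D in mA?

Triode; I_D = 0.579 mA

V_GS = V_G − V_S = 4.28 − 2.21 = 2.07 V; V_DS = V_D − V_S = 3.39 − 2.21 = 1.18 V.
k_n = μ_nC_ox · (W/L) = 0.558 mA/V².
V_ov = V_GS − V_TN = 2.07 − 0.6 = 1.47 V.
Since V_DS = 1.18 V < V_ov = 1.47 V, the device is in the triode region.
I_D = k_n [V_ov · V_DS − ½ V_DS²] = 0.558 × [1.47 × 1.18 − 0.5 × 1.18²] = 0.579 mA.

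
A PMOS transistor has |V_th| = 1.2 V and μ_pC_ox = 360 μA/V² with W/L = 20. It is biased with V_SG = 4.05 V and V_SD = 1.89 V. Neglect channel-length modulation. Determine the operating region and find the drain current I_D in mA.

Triode; I_D = 25.9 mA

k_p = μ_pC_ox · (W/L) = 7.2 mA/V².
V_ov = V_SG − |V_th| = 4.05 − 1.2 = 2.85 V.
Since V_SD = 1.89 V < V_ov = 2.85 V, the device is in the triode region.
I_D = k_p [V_ov · V_SD − ½ V_SD²] = 7.2 × [2.85 × 1.89 − 0.5 × 1.89²] = 25.9 mA.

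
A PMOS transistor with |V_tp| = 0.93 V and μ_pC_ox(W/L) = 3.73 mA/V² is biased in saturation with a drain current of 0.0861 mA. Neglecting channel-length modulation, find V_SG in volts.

V_SG = 1.14 V

In saturation I_D = ½ k_p (V_SG − |V_tp|)², so V_SG − |V_tp| = √(2 I_D / k_p) = √(2 × 0.0861 / 3.73) = 0.215 V.
V_SG = 0.93 + 0.215 = 1.14 V.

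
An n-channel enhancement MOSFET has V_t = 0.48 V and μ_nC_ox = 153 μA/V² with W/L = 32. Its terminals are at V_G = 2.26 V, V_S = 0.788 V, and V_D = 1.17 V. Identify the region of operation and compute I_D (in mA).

Triode; I_D = 1.50 mA

V_GS = V_G − V_S = 2.26 − 0.788 = 1.47 V; V_DS = V_D − V_S = 1.17 − 0.788 = 0.382 V.
k_n = μ_nC_ox · (W/L) = 4.896 mA/V².
V_ov = V_GS − V_t = 1.47 − 0.48 = 0.992 V.
Since V_DS = 0.382 V < V_ov = 0.992 V, the device is in the triode region.
I_D = k_n [V_ov · V_DS − ½ V_DS²] = 4.896 × [0.992 × 0.382 − 0.5 × 0.382²] = 1.5 mA.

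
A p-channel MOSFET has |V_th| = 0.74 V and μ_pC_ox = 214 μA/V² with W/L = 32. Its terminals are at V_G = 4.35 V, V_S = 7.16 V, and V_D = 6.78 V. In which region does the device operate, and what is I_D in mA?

Triode; I_D = 4.89 mA

V_SG = V_S − V_G = 7.16 − 4.35 = 2.81 V; V_SD = V_S − V_D = 7.16 − 6.78 = 0.38 V.
k_p = μ_pC_ox · (W/L) = 6.848 mA/V².
V_ov = V_SG − |V_th| = 2.81 − 0.74 = 2.07 V.
Since V_SD = 0.38 V < V_ov = 2.07 V, the device is in the triode region.
I_D = k_p [V_ov · V_SD − ½ V_SD²] = 6.848 × [2.07 × 0.38 − 0.5 × 0.38²] = 4.89 mA.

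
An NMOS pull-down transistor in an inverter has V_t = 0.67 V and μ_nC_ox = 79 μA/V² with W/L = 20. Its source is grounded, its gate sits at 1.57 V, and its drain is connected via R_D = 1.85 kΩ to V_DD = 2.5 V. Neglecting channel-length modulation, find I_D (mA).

I_D = 0.640 mA

V_GS = V_G = 1.57 V, so V_ov = 1.57 − 0.67 = 0.9 V.
k_n = μ_nC_ox · (W/L) = 1.58 mA/V².
Assume saturation: I_D = ½ k_n V_ov² = 0.5 × 1.58 × 0.9² = 0.64 mA, giving V_DS = V_DD − I_D R_D = 2.5 − 0.64 × 1.85 = 1.32 V.
V_DS = 1.32 V ≥ V_ov = 0.9 V, confirming saturation.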